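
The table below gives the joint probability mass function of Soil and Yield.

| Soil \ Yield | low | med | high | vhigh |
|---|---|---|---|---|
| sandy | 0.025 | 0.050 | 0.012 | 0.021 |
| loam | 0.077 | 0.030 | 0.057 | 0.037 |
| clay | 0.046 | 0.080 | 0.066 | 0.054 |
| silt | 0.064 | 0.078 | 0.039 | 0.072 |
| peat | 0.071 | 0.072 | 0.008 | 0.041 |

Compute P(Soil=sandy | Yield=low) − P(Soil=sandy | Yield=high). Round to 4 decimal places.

P(Yield=low) = 0.025 + 0.077 + 0.046 + 0.064 + 0.071 = 0.283; P(Soil=sandy | Yield=low) = 0.025/0.283 = 0.08834.
P(Yield=high) = 0.012 + 0.057 + 0.066 + 0.039 + 0.008 = 0.182; P(Soil=sandy | Yield=high) = 0.012/0.182 = 0.06593.
Difference = 0.0224.

0.0224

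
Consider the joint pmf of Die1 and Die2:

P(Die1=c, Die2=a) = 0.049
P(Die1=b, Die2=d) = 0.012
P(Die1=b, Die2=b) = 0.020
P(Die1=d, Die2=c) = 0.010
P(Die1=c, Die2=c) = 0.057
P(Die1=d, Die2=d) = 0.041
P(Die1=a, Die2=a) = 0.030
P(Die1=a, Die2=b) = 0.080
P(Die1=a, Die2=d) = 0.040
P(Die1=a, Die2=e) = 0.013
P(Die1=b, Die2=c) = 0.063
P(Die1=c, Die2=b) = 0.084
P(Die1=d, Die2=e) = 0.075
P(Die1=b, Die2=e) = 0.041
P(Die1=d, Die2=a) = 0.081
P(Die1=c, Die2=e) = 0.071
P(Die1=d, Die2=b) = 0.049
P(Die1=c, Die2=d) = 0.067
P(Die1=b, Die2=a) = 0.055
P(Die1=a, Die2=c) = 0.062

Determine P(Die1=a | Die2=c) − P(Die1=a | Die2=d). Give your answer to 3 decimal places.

P(Die2=c) = 0.062 + 0.063 + 0.057 + 0.010 = 0.192; P(Die1=a | Die2=c) = 0.062/0.192 = 0.3229.
P(Die2=d) = 0.040 + 0.012 + 0.067 + 0.041 = 0.160; P(Die1=a | Die2=d) = 0.040/0.160 = 0.2500.
Difference = 0.073.

0.073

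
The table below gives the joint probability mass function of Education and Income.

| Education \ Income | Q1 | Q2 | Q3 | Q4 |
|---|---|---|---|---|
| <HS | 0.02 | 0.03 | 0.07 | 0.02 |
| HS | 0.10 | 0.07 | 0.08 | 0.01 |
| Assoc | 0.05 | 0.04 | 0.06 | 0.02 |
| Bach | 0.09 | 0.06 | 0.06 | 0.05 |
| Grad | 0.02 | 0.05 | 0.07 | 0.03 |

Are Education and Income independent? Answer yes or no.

P(Education=Bach) = 0.26 and P(Income=Q3) = 0.34, so their product is 0.0884, but P(Education=Bach, Income=Q3) = 0.06. Since these differ, Education and Income are not independent.

no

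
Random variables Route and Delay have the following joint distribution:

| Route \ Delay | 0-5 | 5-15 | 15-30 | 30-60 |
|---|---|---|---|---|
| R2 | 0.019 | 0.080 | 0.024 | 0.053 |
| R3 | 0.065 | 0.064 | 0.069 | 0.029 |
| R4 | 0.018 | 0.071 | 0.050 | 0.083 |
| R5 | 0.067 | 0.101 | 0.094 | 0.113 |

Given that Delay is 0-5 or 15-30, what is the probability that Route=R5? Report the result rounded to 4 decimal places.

P(Delay=0-5) = 0.019 + 0.065 + 0.018 + 0.067 = 0.169.
P(Delay=15-30) = 0.024 + 0.069 + 0.050 + 0.094 = 0.237.
P(Delay ∈ {0-5, 15-30}) = 0.169 + 0.237 = 0.406; P(Route=R5, Delay ∈ {0-5, 15-30}) = 0.067 + 0.094 = 0.161.
P(Route=R5 | Delay ∈ {0-5, 15-30}) = 0.161/0.406 = 0.3966.

0.3966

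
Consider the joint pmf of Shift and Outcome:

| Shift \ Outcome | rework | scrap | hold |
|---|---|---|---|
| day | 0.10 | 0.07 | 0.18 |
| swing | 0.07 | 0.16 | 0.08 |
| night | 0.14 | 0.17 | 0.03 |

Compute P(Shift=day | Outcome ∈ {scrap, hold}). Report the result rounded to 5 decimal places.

P(Outcome=scrap) = 0.07 + 0.16 + 0.17 = 0.40.
P(Outcome=hold) = 0.18 + 0.08 + 0.03 = 0.29.
P(Outcome ∈ {scrap, hold}) = 0.40 + 0.29 = 0.69; P(Shift=day, Outcome ∈ {scrap, hold}) = 0.07 + 0.18 = 0.25.
P(Shift=day | Outcome ∈ {scrap, hold}) = 0.25/0.69 = 0.36232.

0.36232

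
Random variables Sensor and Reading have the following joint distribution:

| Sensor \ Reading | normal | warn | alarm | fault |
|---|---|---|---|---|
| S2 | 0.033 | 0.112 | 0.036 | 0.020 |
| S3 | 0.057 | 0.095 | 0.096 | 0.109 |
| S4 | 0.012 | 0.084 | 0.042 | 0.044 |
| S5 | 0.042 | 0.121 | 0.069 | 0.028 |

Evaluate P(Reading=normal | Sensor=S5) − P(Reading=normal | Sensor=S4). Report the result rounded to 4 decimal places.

0.0956

P(Sensor=S5) = 0.042 + 0.121 + 0.069 + 0.028 = 0.260; P(Reading=normal | Sensor=S5) = 0.042/0.260 = 0.16154.
P(Sensor=S4) = 0.012 + 0.084 + 0.042 + 0.044 = 0.182; P(Reading=normal | Sensor=S4) = 0.012/0.182 = 0.06593.
Difference = 0.0956.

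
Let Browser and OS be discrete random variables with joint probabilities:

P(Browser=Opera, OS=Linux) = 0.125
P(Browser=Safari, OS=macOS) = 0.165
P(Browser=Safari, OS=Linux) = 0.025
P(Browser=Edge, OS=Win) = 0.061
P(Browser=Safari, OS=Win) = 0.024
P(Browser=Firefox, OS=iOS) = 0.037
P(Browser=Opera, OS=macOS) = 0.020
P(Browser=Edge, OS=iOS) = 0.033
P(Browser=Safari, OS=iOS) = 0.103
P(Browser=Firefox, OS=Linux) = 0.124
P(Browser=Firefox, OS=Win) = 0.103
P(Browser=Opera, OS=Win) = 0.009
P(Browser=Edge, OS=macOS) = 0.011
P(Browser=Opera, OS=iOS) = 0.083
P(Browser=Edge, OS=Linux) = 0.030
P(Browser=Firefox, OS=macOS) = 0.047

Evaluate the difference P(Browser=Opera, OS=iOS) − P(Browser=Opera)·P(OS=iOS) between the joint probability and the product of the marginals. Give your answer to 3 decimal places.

P(Browser=Opera) = 0.009 + 0.020 + 0.125 + 0.083 = 0.237.
P(OS=iOS) = 0.037 + 0.103 + 0.033 + 0.083 = 0.256.
P(Browser=Opera, OS=iOS) − P(Browser=Opera)P(OS=iOS) = 0.083 − 0.237×0.256 = 0.022.

0.022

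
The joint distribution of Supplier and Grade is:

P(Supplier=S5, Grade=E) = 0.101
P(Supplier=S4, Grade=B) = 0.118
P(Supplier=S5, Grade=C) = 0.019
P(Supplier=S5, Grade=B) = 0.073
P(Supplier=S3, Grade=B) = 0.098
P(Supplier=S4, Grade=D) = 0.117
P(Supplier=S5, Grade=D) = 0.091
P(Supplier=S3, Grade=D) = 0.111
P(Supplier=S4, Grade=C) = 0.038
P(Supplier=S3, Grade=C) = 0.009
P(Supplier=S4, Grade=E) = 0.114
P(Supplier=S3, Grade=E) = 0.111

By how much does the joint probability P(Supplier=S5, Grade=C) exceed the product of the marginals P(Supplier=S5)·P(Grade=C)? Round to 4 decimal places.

0.0003

P(Supplier=S5) = 0.073 + 0.019 + 0.091 + 0.101 = 0.284.
P(Grade=C) = 0.009 + 0.038 + 0.019 = 0.066.
P(Supplier=S5, Grade=C) − P(Supplier=S5)P(Grade=C) = 0.019 − 0.284×0.066 = 0.0003.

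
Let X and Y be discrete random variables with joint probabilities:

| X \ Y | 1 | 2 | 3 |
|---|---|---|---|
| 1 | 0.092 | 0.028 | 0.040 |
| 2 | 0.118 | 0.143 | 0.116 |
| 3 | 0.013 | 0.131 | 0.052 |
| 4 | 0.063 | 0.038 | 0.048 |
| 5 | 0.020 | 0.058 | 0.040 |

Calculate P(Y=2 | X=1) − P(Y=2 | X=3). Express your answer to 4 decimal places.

-0.4934

P(X=1) = 0.092 + 0.028 + 0.040 = 0.160; P(Y=2 | X=1) = 0.028/0.160 = 0.17500.
P(X=3) = 0.013 + 0.131 + 0.052 = 0.196; P(Y=2 | X=3) = 0.131/0.196 = 0.66837.
Difference = -0.4934.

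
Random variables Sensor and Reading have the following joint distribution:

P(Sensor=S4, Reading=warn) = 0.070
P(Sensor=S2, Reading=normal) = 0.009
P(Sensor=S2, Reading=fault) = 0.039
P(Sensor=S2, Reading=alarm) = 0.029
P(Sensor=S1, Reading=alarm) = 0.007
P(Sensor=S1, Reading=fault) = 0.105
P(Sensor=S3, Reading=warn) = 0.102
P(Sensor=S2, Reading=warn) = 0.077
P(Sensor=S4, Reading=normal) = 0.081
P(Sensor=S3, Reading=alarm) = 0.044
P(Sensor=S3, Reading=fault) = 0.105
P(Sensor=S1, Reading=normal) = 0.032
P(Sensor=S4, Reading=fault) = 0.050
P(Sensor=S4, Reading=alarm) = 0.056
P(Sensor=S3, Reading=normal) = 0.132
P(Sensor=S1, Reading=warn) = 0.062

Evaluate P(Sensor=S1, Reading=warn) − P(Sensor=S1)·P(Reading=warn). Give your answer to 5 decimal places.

P(Sensor=S1) = 0.032 + 0.062 + 0.007 + 0.105 = 0.206.
P(Reading=warn) = 0.062 + 0.077 + 0.102 + 0.070 = 0.311.
P(Sensor=S1, Reading=warn) − P(Sensor=S1)P(Reading=warn) = 0.062 − 0.206×0.311 = -0.00207.

-0.00207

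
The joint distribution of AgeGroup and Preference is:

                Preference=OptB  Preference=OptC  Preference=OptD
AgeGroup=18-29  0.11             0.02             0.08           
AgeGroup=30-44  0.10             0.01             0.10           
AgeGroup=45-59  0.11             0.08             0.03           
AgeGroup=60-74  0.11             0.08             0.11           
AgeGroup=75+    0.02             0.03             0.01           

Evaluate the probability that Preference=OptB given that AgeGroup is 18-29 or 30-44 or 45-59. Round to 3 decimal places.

0.500

P(AgeGroup=18-29) = 0.11 + 0.02 + 0.08 = 0.21.
P(AgeGroup=30-44) = 0.10 + 0.01 + 0.10 = 0.21.
P(AgeGroup=45-59) = 0.11 + 0.08 + 0.03 = 0.22.
P(AgeGroup ∈ {18-29, 30-44, 45-59}) = 0.21 + 0.21 + 0.22 = 0.64; P(Preference=OptB, AgeGroup ∈ {18-29, 30-44, 45-59}) = 0.11 + 0.10 + 0.11 = 0.32.
P(Preference=OptB | AgeGroup ∈ {18-29, 30-44, 45-59}) = 0.32/0.64 = 0.500.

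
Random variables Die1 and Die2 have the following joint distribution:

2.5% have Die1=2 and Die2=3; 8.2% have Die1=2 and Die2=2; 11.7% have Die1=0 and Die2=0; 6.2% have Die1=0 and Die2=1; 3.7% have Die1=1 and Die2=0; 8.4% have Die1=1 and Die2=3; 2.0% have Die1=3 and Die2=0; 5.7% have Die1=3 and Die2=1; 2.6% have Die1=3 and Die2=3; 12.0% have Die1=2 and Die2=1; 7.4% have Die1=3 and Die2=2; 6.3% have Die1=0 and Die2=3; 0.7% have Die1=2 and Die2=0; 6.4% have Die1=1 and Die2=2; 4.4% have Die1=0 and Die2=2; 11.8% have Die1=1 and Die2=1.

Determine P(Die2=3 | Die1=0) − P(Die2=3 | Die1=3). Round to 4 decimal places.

P(Die1=0) = 0.117 + 0.062 + 0.044 + 0.063 = 0.286; P(Die2=3 | Die1=0) = 0.063/0.286 = 0.22028.
P(Die1=3) = 0.020 + 0.057 + 0.074 + 0.026 = 0.177; P(Die2=3 | Die1=3) = 0.026/0.177 = 0.14689.
Difference = 0.0734.

0.0734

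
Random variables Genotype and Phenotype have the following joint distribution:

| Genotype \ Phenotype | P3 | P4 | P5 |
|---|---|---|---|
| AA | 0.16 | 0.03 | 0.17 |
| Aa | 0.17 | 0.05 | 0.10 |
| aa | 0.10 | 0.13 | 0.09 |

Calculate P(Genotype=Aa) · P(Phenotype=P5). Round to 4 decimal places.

P(Genotype=Aa) = 0.17 + 0.05 + 0.10 = 0.32.
P(Phenotype=P5) = 0.17 + 0.10 + 0.09 = 0.36.
Product: 0.32 × 0.36 = 0.1152.

0.1152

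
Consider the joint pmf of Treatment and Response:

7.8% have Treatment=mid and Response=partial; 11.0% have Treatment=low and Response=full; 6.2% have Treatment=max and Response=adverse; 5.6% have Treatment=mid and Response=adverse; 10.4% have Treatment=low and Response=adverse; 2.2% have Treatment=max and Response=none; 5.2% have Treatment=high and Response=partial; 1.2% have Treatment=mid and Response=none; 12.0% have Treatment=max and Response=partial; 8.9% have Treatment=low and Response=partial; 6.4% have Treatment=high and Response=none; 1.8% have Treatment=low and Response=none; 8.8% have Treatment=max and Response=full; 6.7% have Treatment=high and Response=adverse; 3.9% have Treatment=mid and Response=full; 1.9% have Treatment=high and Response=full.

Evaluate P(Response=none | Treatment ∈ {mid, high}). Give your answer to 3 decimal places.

0.196

P(Treatment=mid) = 0.012 + 0.078 + 0.039 + 0.056 = 0.185.
P(Treatment=high) = 0.064 + 0.052 + 0.019 + 0.067 = 0.202.
P(Treatment ∈ {mid, high}) = 0.185 + 0.202 = 0.387; P(Response=none, Treatment ∈ {mid, high}) = 0.012 + 0.064 = 0.076.
P(Response=none | Treatment ∈ {mid, high}) = 0.076/0.387 = 0.196.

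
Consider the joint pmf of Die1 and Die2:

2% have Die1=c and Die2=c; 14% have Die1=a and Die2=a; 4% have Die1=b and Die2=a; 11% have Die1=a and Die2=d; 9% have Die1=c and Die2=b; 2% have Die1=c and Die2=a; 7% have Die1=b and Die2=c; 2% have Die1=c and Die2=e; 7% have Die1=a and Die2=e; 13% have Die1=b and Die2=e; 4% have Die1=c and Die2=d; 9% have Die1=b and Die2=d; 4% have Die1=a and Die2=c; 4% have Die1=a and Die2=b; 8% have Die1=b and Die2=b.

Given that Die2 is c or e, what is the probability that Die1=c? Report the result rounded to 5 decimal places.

P(Die2=c) = 0.04 + 0.07 + 0.02 = 0.13.
P(Die2=e) = 0.07 + 0.13 + 0.02 = 0.22.
P(Die2 ∈ {c, e}) = 0.13 + 0.22 = 0.35; P(Die1=c, Die2 ∈ {c, e}) = 0.02 + 0.02 = 0.04.
P(Die1=c | Die2 ∈ {c, e}) = 0.04/0.35 = 0.11429.

0.11429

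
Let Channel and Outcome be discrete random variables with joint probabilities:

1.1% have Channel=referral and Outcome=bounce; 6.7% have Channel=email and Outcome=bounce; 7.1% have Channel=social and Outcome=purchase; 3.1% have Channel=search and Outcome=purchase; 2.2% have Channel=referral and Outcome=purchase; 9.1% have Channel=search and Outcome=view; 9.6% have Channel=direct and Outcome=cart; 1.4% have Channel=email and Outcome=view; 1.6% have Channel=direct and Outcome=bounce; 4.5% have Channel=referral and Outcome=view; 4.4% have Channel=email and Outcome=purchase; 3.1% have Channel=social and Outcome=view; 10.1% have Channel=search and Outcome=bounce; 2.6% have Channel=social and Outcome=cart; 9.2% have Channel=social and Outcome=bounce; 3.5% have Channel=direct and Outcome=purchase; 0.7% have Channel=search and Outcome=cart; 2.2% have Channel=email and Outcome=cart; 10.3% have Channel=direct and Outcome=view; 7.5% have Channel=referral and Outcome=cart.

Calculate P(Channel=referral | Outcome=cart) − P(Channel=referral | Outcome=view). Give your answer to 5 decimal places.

P(Outcome=cart) = 0.022 + 0.007 + 0.026 + 0.096 + 0.075 = 0.226; P(Channel=referral | Outcome=cart) = 0.075/0.226 = 0.331858.
P(Outcome=view) = 0.014 + 0.091 + 0.031 + 0.103 + 0.045 = 0.284; P(Channel=referral | Outcome=view) = 0.045/0.284 = 0.158451.
Difference = 0.17341.

0.17341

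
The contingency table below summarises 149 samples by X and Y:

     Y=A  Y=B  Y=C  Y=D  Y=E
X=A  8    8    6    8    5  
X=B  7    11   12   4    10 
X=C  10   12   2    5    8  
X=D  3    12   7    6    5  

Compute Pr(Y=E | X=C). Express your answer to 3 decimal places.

0.216

Total with X=C: 10 + 12 + 2 + 5 + 8 = 37.
P(Y=E | X=C) = 8/37 = 0.216.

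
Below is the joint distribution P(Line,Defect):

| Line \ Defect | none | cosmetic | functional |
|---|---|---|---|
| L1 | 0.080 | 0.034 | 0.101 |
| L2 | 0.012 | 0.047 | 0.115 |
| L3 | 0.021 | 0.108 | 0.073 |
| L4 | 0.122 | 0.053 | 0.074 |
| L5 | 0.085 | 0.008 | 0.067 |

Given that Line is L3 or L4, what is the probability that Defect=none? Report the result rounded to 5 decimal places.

0.31707

P(Line=L3) = 0.021 + 0.108 + 0.073 = 0.202.
P(Line=L4) = 0.122 + 0.053 + 0.074 = 0.249.
P(Line ∈ {L3, L4}) = 0.202 + 0.249 = 0.451; P(Defect=none, Line ∈ {L3, L4}) = 0.021 + 0.122 = 0.143.
P(Defect=none | Line ∈ {L3, L4}) = 0.143/0.451 = 0.31707.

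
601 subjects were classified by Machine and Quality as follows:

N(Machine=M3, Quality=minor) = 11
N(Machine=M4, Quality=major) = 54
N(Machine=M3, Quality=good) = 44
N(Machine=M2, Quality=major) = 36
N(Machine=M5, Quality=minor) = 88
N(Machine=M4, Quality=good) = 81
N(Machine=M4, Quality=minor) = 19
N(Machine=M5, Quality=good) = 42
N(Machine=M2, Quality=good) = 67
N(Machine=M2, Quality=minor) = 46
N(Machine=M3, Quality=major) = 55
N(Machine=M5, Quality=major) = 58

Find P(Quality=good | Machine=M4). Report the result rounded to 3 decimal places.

Total with Machine=M4: 81 + 19 + 54 = 154.
P(Quality=good | Machine=M4) = 81/154 = 0.526.

0.526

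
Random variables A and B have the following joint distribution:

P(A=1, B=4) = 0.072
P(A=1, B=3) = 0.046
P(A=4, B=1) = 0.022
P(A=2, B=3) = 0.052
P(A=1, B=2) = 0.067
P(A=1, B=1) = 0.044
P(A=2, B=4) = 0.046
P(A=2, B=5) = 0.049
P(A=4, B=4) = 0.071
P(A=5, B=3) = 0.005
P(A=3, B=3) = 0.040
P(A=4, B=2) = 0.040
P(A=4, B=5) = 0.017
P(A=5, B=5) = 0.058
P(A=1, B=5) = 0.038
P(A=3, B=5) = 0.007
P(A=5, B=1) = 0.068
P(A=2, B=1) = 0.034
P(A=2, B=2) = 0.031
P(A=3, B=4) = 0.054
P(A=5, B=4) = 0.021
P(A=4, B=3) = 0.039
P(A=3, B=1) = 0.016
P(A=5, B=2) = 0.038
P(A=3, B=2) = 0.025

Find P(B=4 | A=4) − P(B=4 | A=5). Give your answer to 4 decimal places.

P(A=4) = 0.022 + 0.040 + 0.039 + 0.071 + 0.017 = 0.189; P(B=4 | A=4) = 0.071/0.189 = 0.37566.
P(A=5) = 0.068 + 0.038 + 0.005 + 0.021 + 0.058 = 0.190; P(B=4 | A=5) = 0.021/0.190 = 0.11053.
Difference = 0.2651.

0.2651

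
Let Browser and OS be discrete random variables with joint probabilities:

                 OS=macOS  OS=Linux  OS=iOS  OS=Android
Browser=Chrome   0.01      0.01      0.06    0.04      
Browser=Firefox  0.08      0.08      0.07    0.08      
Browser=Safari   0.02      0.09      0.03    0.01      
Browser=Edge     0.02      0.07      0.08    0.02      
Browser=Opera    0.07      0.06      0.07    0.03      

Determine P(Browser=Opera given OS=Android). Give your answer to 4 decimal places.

P(OS=Android) = 0.04 + 0.08 + 0.01 + 0.02 + 0.03 = 0.18.
P(Browser=Opera | OS=Android) = 0.03/0.18 = 0.1667.

0.1667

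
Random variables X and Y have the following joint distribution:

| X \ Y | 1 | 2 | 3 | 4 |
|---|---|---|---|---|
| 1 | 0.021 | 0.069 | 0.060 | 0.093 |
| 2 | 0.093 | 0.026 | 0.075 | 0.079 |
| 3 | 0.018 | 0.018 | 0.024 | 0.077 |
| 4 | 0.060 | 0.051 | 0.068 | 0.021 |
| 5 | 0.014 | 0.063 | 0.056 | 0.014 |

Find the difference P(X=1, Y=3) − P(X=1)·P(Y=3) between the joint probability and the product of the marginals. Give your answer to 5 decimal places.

P(X=1) = 0.021 + 0.069 + 0.060 + 0.093 = 0.243.
P(Y=3) = 0.060 + 0.075 + 0.024 + 0.068 + 0.056 = 0.283.
P(X=1, Y=3) − P(X=1)P(Y=3) = 0.060 − 0.243×0.283 = -0.00877.

-0.00877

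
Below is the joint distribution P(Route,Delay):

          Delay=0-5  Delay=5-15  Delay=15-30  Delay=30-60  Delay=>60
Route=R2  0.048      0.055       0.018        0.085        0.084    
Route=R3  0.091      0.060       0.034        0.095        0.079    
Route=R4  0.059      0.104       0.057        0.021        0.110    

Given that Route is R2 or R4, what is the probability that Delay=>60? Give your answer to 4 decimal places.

0.3027

P(Route=R2) = 0.048 + 0.055 + 0.018 + 0.085 + 0.084 = 0.290.
P(Route=R4) = 0.059 + 0.104 + 0.057 + 0.021 + 0.110 = 0.351.
P(Route ∈ {R2, R4}) = 0.290 + 0.351 = 0.641; P(Delay=>60, Route ∈ {R2, R4}) = 0.084 + 0.110 = 0.194.
P(Delay=>60 | Route ∈ {R2, R4}) = 0.194/0.641 = 0.3027.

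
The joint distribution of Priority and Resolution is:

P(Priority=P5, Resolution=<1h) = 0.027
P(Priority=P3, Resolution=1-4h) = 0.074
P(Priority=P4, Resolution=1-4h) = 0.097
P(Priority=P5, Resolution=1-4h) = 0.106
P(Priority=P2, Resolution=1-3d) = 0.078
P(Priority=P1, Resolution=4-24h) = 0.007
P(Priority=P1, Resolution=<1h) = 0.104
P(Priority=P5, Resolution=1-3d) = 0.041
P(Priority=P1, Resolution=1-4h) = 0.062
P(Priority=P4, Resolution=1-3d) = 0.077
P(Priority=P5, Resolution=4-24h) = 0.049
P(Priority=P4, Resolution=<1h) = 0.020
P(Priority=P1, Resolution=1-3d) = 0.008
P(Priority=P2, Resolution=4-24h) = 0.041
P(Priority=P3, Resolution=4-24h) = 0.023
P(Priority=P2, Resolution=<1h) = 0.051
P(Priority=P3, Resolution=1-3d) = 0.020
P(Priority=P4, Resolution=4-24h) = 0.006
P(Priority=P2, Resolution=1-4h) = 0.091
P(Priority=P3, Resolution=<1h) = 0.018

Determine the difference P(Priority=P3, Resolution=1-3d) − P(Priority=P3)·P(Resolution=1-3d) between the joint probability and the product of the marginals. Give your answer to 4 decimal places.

-0.0102

P(Priority=P3) = 0.018 + 0.074 + 0.023 + 0.020 = 0.135.
P(Resolution=1-3d) = 0.008 + 0.078 + 0.020 + 0.077 + 0.041 = 0.224.
P(Priority=P3, Resolution=1-3d) − P(Priority=P3)P(Resolution=1-3d) = 0.020 − 0.135×0.224 = -0.0102.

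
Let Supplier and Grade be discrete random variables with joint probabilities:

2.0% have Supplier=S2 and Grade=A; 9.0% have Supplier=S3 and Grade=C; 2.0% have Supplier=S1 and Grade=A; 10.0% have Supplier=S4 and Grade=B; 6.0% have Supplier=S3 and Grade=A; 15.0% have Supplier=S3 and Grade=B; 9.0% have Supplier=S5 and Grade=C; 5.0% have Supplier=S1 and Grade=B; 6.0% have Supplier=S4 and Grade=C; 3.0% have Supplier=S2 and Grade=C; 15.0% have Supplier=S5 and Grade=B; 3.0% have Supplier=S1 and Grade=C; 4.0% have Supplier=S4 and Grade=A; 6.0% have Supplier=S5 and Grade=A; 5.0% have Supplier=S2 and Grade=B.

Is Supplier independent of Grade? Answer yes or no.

Every cell satisfies P(Supplier,Grade) = P(Supplier)·P(Grade). For instance P(Supplier=S5) = 0.300, P(Grade=B) = 0.500, and 0.300×0.500 = 0.150 matches the joint entry. So Supplier and Grade are independent.

yes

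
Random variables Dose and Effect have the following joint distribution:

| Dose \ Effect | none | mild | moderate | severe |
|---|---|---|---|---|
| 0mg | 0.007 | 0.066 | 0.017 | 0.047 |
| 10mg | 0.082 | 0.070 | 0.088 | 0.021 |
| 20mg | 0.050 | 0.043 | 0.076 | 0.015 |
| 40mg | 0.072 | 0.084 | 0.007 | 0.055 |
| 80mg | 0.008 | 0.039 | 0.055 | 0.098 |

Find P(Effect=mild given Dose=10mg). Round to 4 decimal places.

0.2682

P(Dose=10mg) = 0.082 + 0.070 + 0.088 + 0.021 = 0.261.
P(Effect=mild | Dose=10mg) = 0.070/0.261 = 0.2682.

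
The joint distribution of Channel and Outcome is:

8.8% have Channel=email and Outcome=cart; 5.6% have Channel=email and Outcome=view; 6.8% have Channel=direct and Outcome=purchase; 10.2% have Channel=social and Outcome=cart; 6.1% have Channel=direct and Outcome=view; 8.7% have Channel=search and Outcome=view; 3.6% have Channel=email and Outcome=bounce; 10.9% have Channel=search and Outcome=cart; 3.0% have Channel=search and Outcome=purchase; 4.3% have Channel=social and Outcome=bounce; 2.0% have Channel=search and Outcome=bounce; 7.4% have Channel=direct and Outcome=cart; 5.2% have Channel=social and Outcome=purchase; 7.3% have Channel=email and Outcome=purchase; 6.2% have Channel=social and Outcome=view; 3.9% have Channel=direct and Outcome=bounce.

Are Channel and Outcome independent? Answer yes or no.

P(Channel=search) = 0.246 and P(Outcome=purchase) = 0.223, so their product is 0.05486, but P(Channel=search, Outcome=purchase) = 0.030. Since these differ, Channel and Outcome are not independent.

no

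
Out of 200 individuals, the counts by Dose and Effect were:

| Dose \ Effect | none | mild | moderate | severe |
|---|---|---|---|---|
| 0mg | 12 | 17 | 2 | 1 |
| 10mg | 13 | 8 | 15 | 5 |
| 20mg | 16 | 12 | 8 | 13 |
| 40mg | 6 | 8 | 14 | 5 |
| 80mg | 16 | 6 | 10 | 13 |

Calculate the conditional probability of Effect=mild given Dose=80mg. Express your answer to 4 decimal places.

Total with Dose=80mg: 16 + 6 + 10 + 13 = 45.
P(Effect=mild | Dose=80mg) = 6/45 = 0.1333.

0.1333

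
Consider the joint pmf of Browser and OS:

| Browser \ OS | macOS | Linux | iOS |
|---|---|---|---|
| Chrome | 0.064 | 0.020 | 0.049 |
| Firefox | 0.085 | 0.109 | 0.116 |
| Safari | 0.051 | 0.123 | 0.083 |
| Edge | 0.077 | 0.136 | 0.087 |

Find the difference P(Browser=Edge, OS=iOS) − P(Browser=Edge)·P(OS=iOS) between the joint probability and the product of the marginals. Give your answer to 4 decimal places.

-0.0135

P(Browser=Edge) = 0.077 + 0.136 + 0.087 = 0.300.
P(OS=iOS) = 0.049 + 0.116 + 0.083 + 0.087 = 0.335.
P(Browser=Edge, OS=iOS) − P(Browser=Edge)P(OS=iOS) = 0.087 − 0.300×0.335 = -0.0135.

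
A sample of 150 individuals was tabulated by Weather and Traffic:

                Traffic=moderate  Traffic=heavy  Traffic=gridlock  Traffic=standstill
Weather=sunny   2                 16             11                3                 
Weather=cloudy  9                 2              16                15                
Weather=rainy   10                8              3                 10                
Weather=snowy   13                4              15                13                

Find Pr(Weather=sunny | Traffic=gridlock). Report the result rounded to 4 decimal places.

0.2444

Total with Traffic=gridlock: 11 + 16 + 3 + 15 = 45.
P(Weather=sunny | Traffic=gridlock) = 11/45 = 0.2444.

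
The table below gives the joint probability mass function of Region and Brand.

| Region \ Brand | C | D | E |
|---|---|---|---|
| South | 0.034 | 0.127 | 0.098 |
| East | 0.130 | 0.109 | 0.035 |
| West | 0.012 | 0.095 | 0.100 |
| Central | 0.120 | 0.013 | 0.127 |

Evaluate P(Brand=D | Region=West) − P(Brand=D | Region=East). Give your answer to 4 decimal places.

P(Region=West) = 0.012 + 0.095 + 0.100 = 0.207; P(Brand=D | Region=West) = 0.095/0.207 = 0.45894.
P(Region=East) = 0.130 + 0.109 + 0.035 = 0.274; P(Brand=D | Region=East) = 0.109/0.274 = 0.39781.
Difference = 0.0611.

0.0611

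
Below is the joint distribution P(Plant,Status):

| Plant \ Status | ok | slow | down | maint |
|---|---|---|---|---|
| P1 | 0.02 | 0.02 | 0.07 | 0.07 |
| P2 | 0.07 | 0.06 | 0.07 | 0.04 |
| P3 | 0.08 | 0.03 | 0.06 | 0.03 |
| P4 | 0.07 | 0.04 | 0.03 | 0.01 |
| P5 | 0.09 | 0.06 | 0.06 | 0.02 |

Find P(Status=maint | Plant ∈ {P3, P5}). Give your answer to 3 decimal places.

0.116

P(Plant=P3) = 0.08 + 0.03 + 0.06 + 0.03 = 0.20.
P(Plant=P5) = 0.09 + 0.06 + 0.06 + 0.02 = 0.23.
P(Plant ∈ {P3, P5}) = 0.20 + 0.23 = 0.43; P(Status=maint, Plant ∈ {P3, P5}) = 0.03 + 0.02 = 0.05.
P(Status=maint | Plant ∈ {P3, P5}) = 0.05/0.43 = 0.116.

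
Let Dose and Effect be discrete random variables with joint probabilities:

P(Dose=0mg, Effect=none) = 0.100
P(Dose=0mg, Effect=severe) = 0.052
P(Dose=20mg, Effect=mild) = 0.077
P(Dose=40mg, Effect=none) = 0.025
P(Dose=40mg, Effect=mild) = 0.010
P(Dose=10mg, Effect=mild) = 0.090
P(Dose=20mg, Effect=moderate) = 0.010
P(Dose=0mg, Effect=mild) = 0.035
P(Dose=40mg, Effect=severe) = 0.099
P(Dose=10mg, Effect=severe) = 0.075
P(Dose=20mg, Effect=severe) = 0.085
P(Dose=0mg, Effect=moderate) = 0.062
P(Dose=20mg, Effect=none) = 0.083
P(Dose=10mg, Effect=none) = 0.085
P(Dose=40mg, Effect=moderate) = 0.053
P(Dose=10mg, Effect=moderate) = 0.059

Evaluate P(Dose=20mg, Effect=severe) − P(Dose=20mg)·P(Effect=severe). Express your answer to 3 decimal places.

P(Dose=20mg) = 0.083 + 0.077 + 0.010 + 0.085 = 0.255.
P(Effect=severe) = 0.052 + 0.075 + 0.085 + 0.099 = 0.311.
P(Dose=20mg, Effect=severe) − P(Dose=20mg)P(Effect=severe) = 0.085 − 0.255×0.311 = 0.006.

0.006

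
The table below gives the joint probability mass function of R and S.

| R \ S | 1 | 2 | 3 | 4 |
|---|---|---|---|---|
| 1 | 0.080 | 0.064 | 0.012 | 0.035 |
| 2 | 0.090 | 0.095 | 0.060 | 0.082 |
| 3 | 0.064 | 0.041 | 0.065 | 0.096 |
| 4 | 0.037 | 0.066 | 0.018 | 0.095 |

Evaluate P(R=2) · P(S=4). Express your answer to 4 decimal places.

P(R=2) = 0.090 + 0.095 + 0.060 + 0.082 = 0.327.
P(S=4) = 0.035 + 0.082 + 0.096 + 0.095 = 0.308.
Product: 0.327 × 0.308 = 0.1007.

0.1007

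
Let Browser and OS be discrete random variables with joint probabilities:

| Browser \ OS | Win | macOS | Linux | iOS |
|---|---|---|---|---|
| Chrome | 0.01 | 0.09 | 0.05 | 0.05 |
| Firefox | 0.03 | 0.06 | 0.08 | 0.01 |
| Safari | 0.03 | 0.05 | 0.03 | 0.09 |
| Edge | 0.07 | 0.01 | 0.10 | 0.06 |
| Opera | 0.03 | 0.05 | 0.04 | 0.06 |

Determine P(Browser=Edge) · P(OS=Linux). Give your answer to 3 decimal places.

P(Browser=Edge) = 0.07 + 0.01 + 0.10 + 0.06 = 0.24.
P(OS=Linux) = 0.05 + 0.08 + 0.03 + 0.10 + 0.04 = 0.30.
Product: 0.24 × 0.30 = 0.072.

0.072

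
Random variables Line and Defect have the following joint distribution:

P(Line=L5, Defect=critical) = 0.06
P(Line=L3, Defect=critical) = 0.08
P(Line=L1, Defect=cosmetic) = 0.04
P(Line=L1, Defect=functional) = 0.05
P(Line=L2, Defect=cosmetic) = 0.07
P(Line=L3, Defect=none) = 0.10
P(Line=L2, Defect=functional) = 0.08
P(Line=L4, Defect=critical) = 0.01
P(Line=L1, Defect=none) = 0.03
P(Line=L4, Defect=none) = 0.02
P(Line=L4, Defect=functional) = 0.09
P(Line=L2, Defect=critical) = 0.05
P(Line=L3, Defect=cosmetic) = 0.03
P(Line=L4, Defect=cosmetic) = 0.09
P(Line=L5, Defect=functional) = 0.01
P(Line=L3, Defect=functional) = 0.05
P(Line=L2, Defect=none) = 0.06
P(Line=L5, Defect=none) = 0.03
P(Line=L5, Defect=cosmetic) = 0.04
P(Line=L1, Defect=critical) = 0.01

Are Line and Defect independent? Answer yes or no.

no

P(Line=L3) = 0.26 and P(Defect=cosmetic) = 0.27, so their product is 0.0702, but P(Line=L3, Defect=cosmetic) = 0.03. Since these differ, Line and Defect are not independent.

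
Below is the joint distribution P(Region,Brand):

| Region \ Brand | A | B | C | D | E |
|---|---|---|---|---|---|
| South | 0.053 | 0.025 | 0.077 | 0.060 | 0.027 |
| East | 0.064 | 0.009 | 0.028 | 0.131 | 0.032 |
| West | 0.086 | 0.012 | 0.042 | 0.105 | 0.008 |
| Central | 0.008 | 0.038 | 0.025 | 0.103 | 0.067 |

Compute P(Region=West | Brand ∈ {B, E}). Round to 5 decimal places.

0.09174

P(Brand=B) = 0.025 + 0.009 + 0.012 + 0.038 = 0.084.
P(Brand=E) = 0.027 + 0.032 + 0.008 + 0.067 = 0.134.
P(Brand ∈ {B, E}) = 0.084 + 0.134 = 0.218; P(Region=West, Brand ∈ {B, E}) = 0.012 + 0.008 = 0.020.
P(Region=West | Brand ∈ {B, E}) = 0.020/0.218 = 0.09174.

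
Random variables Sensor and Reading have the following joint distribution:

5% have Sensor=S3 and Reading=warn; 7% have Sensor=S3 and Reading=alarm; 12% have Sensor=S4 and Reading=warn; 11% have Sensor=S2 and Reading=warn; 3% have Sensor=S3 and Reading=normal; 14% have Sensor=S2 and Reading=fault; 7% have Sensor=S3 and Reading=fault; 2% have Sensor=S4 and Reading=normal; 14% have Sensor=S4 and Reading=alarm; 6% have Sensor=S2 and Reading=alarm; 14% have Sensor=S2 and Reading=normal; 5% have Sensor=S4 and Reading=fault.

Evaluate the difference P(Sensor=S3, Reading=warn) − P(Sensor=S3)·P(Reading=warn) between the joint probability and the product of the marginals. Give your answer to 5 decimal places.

P(Sensor=S3) = 0.03 + 0.05 + 0.07 + 0.07 = 0.22.
P(Reading=warn) = 0.11 + 0.05 + 0.12 = 0.28.
P(Sensor=S3, Reading=warn) − P(Sensor=S3)P(Reading=warn) = 0.05 − 0.22×0.28 = -0.01160.

-0.01160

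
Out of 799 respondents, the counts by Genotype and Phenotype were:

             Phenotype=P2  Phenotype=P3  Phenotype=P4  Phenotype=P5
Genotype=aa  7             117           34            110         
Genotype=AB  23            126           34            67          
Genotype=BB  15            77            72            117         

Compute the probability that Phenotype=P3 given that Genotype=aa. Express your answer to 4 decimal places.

Total with Genotype=aa: 7 + 117 + 34 + 110 = 268.
P(Phenotype=P3 | Genotype=aa) = 117/268 = 0.4366.

0.4366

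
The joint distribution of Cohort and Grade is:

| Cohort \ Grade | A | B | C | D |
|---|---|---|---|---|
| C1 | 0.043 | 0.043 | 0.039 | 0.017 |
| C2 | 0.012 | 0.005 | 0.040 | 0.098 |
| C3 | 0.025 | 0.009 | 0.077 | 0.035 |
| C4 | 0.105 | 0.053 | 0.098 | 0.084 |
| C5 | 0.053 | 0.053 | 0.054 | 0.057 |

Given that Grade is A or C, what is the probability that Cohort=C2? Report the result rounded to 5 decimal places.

0.09524

P(Grade=A) = 0.043 + 0.012 + 0.025 + 0.105 + 0.053 = 0.238.
P(Grade=C) = 0.039 + 0.040 + 0.077 + 0.098 + 0.054 = 0.308.
P(Grade ∈ {A, C}) = 0.238 + 0.308 = 0.546; P(Cohort=C2, Grade ∈ {A, C}) = 0.012 + 0.040 = 0.052.
P(Cohort=C2 | Grade ∈ {A, C}) = 0.052/0.546 = 0.09524.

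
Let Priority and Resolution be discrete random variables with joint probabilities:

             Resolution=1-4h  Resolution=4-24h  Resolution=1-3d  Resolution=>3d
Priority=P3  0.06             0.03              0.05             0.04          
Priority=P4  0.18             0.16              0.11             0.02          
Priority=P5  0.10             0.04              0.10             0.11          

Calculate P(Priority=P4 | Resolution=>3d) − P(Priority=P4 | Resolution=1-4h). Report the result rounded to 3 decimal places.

P(Resolution=>3d) = 0.04 + 0.02 + 0.11 = 0.17; P(Priority=P4 | Resolution=>3d) = 0.02/0.17 = 0.1176.
P(Resolution=1-4h) = 0.06 + 0.18 + 0.10 = 0.34; P(Priority=P4 | Resolution=1-4h) = 0.18/0.34 = 0.5294.
Difference = -0.412.

-0.412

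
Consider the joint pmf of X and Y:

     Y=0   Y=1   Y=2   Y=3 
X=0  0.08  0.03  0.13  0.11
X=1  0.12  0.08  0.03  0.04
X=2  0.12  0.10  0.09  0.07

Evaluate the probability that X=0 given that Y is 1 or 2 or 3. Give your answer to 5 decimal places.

P(Y=1) = 0.03 + 0.08 + 0.10 = 0.21.
P(Y=2) = 0.13 + 0.03 + 0.09 = 0.25.
P(Y=3) = 0.11 + 0.04 + 0.07 = 0.22.
P(Y ∈ {1, 2, 3}) = 0.21 + 0.25 + 0.22 = 0.68; P(X=0, Y ∈ {1, 2, 3}) = 0.03 + 0.13 + 0.11 = 0.27.
P(X=0 | Y ∈ {1, 2, 3}) = 0.27/0.68 = 0.39706.

0.39706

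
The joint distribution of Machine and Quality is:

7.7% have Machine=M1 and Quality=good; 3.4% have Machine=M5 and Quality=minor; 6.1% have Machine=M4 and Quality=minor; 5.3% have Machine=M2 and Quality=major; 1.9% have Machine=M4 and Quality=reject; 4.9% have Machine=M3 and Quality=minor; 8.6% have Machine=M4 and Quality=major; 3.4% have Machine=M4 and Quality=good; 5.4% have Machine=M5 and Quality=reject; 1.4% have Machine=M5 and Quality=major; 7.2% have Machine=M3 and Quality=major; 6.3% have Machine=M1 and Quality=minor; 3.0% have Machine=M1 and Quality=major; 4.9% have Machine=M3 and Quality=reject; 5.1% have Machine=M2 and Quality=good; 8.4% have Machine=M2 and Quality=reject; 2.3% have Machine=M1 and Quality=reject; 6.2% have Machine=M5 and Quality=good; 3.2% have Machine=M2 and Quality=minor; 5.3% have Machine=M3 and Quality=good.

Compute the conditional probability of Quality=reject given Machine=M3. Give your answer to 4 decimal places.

0.2197

P(Machine=M3) = 0.053 + 0.049 + 0.072 + 0.049 = 0.223.
P(Quality=reject | Machine=M3) = 0.049/0.223 = 0.2197.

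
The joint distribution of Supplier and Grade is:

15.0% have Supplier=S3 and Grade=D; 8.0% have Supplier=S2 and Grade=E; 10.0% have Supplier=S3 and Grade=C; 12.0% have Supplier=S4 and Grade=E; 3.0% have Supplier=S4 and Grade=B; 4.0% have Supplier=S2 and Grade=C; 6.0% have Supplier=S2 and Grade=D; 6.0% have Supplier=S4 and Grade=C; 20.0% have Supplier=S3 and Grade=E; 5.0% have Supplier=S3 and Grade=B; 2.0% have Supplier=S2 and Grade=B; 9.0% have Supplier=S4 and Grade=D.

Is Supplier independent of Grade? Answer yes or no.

yes

Every cell satisfies P(Supplier,Grade) = P(Supplier)·P(Grade). For instance P(Supplier=S4) = 0.300, P(Grade=D) = 0.300, and 0.300×0.300 = 0.090 matches the joint entry. So Supplier and Grade are independent.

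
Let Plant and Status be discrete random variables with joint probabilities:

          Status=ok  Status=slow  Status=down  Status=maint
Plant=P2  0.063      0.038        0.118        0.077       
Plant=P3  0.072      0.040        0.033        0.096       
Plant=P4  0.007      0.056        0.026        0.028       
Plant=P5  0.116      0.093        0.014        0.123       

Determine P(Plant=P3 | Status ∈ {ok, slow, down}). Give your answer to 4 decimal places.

0.2145

P(Status=ok) = 0.063 + 0.072 + 0.007 + 0.116 = 0.258.
P(Status=slow) = 0.038 + 0.040 + 0.056 + 0.093 = 0.227.
P(Status=down) = 0.118 + 0.033 + 0.026 + 0.014 = 0.191.
P(Status ∈ {ok, slow, down}) = 0.258 + 0.227 + 0.191 = 0.676; P(Plant=P3, Status ∈ {ok, slow, down}) = 0.072 + 0.040 + 0.033 = 0.145.
P(Plant=P3 | Status ∈ {ok, slow, down}) = 0.145/0.676 = 0.2145.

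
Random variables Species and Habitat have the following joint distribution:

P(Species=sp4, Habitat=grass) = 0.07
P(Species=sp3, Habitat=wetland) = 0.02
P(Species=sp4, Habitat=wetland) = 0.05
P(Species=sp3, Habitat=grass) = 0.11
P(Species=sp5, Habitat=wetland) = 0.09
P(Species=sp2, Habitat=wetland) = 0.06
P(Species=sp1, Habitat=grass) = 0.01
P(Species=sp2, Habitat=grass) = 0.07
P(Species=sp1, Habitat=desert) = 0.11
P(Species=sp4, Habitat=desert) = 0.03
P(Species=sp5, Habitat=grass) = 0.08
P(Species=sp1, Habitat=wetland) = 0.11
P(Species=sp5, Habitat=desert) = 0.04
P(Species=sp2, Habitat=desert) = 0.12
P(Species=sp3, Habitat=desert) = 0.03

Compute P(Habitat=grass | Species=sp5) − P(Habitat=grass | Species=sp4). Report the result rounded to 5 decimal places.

P(Species=sp5) = 0.08 + 0.09 + 0.04 = 0.21; P(Habitat=grass | Species=sp5) = 0.08/0.21 = 0.380952.
P(Species=sp4) = 0.07 + 0.05 + 0.03 = 0.15; P(Habitat=grass | Species=sp4) = 0.07/0.15 = 0.466667.
Difference = -0.08571.

-0.08571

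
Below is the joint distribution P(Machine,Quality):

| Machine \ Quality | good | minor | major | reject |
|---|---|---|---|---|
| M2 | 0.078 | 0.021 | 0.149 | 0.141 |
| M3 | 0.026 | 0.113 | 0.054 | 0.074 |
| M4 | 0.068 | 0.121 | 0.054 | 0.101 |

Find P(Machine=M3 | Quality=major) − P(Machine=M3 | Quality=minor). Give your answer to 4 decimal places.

P(Quality=major) = 0.149 + 0.054 + 0.054 = 0.257; P(Machine=M3 | Quality=major) = 0.054/0.257 = 0.21012.
P(Quality=minor) = 0.021 + 0.113 + 0.121 = 0.255; P(Machine=M3 | Quality=minor) = 0.113/0.255 = 0.44314.
Difference = -0.2330.

-0.2330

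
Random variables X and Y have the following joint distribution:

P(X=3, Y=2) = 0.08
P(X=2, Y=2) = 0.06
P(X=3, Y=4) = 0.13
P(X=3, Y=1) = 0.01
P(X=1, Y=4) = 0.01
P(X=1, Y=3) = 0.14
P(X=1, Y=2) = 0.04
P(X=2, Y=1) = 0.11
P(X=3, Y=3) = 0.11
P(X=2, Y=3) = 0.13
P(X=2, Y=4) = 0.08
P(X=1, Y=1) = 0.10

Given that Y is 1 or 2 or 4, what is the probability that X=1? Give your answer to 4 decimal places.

0.2419

P(Y=1) = 0.10 + 0.11 + 0.01 = 0.22.
P(Y=2) = 0.04 + 0.06 + 0.08 = 0.18.
P(Y=4) = 0.01 + 0.08 + 0.13 = 0.22.
P(Y ∈ {1, 2, 4}) = 0.22 + 0.18 + 0.22 = 0.62; P(X=1, Y ∈ {1, 2, 4}) = 0.10 + 0.04 + 0.01 = 0.15.
P(X=1 | Y ∈ {1, 2, 4}) = 0.15/0.62 = 0.2419.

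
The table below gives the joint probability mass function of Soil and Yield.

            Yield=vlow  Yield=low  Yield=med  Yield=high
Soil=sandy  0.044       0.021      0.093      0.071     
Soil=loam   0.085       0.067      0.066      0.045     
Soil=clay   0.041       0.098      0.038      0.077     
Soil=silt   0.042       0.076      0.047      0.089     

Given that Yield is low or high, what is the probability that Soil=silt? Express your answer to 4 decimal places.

0.3033

P(Yield=low) = 0.021 + 0.067 + 0.098 + 0.076 = 0.262.
P(Yield=high) = 0.071 + 0.045 + 0.077 + 0.089 = 0.282.
P(Yield ∈ {low, high}) = 0.262 + 0.282 = 0.544; P(Soil=silt, Yield ∈ {low, high}) = 0.076 + 0.089 = 0.165.
P(Soil=silt | Yield ∈ {low, high}) = 0.165/0.544 = 0.3033.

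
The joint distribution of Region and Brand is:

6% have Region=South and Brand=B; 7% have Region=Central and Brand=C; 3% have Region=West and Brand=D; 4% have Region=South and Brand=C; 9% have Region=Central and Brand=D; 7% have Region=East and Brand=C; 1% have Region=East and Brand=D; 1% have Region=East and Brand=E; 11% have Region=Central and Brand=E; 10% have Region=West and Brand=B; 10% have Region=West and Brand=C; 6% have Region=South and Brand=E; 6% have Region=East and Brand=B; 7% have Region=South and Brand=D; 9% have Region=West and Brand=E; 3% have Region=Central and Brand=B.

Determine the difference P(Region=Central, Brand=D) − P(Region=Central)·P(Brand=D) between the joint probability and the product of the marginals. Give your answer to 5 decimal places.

0.03000

P(Region=Central) = 0.03 + 0.07 + 0.09 + 0.11 = 0.30.
P(Brand=D) = 0.07 + 0.01 + 0.03 + 0.09 = 0.20.
P(Region=Central, Brand=D) − P(Region=Central)P(Brand=D) = 0.09 − 0.30×0.20 = 0.03000.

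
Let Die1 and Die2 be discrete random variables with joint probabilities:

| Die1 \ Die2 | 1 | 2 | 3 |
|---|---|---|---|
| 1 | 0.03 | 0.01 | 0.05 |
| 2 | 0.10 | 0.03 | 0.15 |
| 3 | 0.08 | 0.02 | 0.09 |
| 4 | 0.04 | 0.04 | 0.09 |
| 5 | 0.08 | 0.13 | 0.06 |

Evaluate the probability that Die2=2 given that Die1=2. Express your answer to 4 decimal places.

0.1071

P(Die1=2) = 0.10 + 0.03 + 0.15 = 0.28.
P(Die2=2 | Die1=2) = 0.03/0.28 = 0.1071.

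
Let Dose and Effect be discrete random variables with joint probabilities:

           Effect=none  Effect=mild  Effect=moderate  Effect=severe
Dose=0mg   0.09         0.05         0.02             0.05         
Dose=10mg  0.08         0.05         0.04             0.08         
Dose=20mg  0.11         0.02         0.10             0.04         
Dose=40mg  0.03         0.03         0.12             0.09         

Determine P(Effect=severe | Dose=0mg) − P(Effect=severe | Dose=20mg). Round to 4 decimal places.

P(Dose=0mg) = 0.09 + 0.05 + 0.02 + 0.05 = 0.21; P(Effect=severe | Dose=0mg) = 0.05/0.21 = 0.23810.
P(Dose=20mg) = 0.11 + 0.02 + 0.10 + 0.04 = 0.27; P(Effect=severe | Dose=20mg) = 0.04/0.27 = 0.14815.
Difference = 0.0899.

0.0899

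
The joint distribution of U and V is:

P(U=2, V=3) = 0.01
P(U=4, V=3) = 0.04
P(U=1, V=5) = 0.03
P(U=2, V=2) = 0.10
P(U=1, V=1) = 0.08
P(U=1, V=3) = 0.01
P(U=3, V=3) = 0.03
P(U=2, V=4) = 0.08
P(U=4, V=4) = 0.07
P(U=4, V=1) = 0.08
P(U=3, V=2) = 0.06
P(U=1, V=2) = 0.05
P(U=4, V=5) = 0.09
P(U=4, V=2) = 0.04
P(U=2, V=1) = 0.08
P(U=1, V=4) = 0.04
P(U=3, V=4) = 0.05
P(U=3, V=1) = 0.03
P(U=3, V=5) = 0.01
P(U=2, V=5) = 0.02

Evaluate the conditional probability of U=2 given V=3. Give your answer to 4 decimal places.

0.1111

P(V=3) = 0.01 + 0.01 + 0.03 + 0.04 = 0.09.
P(U=2 | V=3) = 0.01/0.09 = 0.1111.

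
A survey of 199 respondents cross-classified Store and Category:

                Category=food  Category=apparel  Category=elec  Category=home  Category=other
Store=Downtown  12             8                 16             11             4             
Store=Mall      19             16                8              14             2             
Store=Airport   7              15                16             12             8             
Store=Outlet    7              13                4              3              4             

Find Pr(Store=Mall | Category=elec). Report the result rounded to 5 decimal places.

0.18182

Total with Category=elec: 16 + 8 + 16 + 4 = 44.
P(Store=Mall | Category=elec) = 8/44 = 0.18182.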